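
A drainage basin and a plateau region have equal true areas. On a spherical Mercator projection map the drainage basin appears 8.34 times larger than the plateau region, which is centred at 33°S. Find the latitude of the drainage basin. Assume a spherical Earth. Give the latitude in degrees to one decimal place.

73.1°

For equal true areas on Mercator, apparent areas scale as sec²φ, so the ratio is cos²φ₂ / cos²φ₁.
cos²φ₂ / cos²φ₁ = 8.34  ⇒  cos φ₁ = cos 33° / √8.34 = 0.8387/2.888 = 0.2904.
φ₁ = arccos(0.2904) ≈ 73.1°.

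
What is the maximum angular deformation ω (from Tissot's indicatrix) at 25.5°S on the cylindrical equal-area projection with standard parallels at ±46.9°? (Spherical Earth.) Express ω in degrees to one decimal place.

31.5°

For cylindrical equal-area with standard parallel φ₀, h = cos φ / cos φ₀ and k = cos φ₀ / cos φ, so h·k = 1.
At 25.5°: h = 1.321, k = 0.7570; principal scales a = 1.321, b = 0.7570.
sin(ω/2) = (a − b)/(a + b) = 0.5640/2.078 = 0.2714, so ω = 2 arcsin(0.2714) ≈ 31.5°.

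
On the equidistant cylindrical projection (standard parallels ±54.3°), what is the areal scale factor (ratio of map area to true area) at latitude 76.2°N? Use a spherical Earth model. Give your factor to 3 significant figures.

2.45

In the equirectangular projection with standard parallel φ₀ = 54.3° (x = Rλ cos φ₀, y = Rφ), meridians are true-scale (h = 1) and the parallel scale is k = cos φ₀ / cos φ.
Areal scale = h·k = 1 × cos φ₀ / cos φ; at 76.2°, h = 1.000, k = 2.446, so h·k = 2.446.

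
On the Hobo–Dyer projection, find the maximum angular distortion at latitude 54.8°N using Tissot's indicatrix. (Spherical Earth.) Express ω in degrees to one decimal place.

The Hobo–Dyer projection is cylindrical equal-area with φ₀ = 37.5°. A cylindrical equal-area projection with standard parallel φ₀ has meridian scale h = cos φ / cos φ₀ and parallel scale k = cos φ₀ / cos φ (so areas are preserved, h·k = 1).
At 54.8°: h = 0.7266, k = 1.376; principal scales a = 1.376, b = 0.7266.
sin(ω/2) = (a − b)/(a + b) = 0.6497/2.103 = 0.3090, so ω = 2 arcsin(0.3090) ≈ 36.0°.

36.0°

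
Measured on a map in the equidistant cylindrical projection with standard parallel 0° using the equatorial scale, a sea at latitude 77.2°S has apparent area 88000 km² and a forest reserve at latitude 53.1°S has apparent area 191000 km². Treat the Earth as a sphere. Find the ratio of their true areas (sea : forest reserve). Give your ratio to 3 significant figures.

On the plate carrée, areal scale = h·k = 1 × sec φ, so true area = apparent × cos φ.
True area of sea: 88000 × cos(77.2°) = 88000 × 0.2215 = 19500 km².
True area of forest reserve: 191000 × cos(53.1°) = 191000 × 0.6004 = 114700 km².
Ratio = 19500 / 114700 ≈ 0.170.

0.170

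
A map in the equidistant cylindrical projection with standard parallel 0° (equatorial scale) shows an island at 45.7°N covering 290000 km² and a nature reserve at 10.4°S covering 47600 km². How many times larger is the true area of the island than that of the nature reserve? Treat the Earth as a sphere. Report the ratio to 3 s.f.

Plate carrée has h = 1 and k = sec φ, giving areal scale sec φ; true area = (apparent area) · cos φ.
True area of island: 290000 × cos(45.7°) = 290000 × 0.6984 = 202500 km².
True area of nature reserve: 47600 × cos(10.4°) = 47600 × 0.9836 = 46820 km².
Ratio = 202500 / 46820 ≈ 4.33.

4.33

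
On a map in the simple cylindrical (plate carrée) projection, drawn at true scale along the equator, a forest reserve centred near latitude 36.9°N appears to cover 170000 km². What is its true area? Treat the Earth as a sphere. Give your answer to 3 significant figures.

136000 km²

For the equirectangular projection with φ₀ = 0 (plate carrée), h = 1 along meridians and k = sec φ along parallels.
Areal scale = h·k = 1 × sec φ; at 36.9°, h = 1.000, k = 1.250, so h·k = 1.250.
True area = apparent / (areal scale) = 170000 / 1.250 ≈ 136000 km².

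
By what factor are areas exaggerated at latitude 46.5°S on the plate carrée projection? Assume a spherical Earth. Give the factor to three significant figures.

1.45

Plate carrée maps x = Rλ, y = Rφ. The meridian scale is h = 1 and the parallel scale is k = 1/cos φ = sec φ.
Areal scale = h·k = 1 × sec φ; at 46.5°, h = 1.000, k = 1.453, so h·k = 1.453.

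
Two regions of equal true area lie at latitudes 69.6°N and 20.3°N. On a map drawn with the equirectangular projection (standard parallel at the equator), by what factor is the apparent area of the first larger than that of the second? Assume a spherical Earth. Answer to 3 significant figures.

For the equirectangular projection with φ₀ = 0 (plate carrée), h = 1 along meridians and k = sec φ along parallels.
Areal scale at 69.6°: h·k = 1.000 × 2.869 = 2.869.
Areal scale at 20.3°: h·k = 1.000 × 1.066 = 1.066.
Ratio = 2.869/1.066 ≈ 2.69.

2.69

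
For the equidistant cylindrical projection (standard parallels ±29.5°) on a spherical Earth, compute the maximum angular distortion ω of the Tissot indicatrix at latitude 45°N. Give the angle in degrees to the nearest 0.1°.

11.9°

With standard parallel φ₀ = 29.5°, the equirectangular projection gives x = Rλ cos φ₀, y = Rφ, so h = 1 and k = cos 29.5° / cos φ.
At 45°: h = 1.000, k = 1.231; principal scales a = 1.231, b = 1.000.
sin(ω/2) = (a − b)/(a + b) = 0.2309/2.231 = 0.1035, so ω = 2 arcsin(0.1035) ≈ 11.9°.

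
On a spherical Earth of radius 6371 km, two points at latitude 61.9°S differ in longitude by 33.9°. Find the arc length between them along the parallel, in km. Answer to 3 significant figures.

1780 km

Arc length along a parallel = R cos φ · Δλ (with Δλ in radians).
= 6371 × cos 61.9° × (33.9° × π/180) = 6371 × 0.4710 × 0.5917 ≈ 1780 km.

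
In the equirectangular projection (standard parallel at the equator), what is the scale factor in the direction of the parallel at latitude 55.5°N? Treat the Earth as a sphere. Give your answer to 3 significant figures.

Plate carrée maps x = Rλ, y = Rφ. The meridian scale is h = 1 and the parallel scale is k = 1/cos φ = sec φ.
k = 1/cos 55.5° = 1/0.5664 = 1.766.

1.77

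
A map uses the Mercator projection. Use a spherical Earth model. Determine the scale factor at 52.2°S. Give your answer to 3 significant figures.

The Mercator projection is conformal; its linear scale factor is the same in every direction and equals sec φ = 1/cos φ.
k = 1/cos 52.2° = 1/0.6129 = 1.632.

1.63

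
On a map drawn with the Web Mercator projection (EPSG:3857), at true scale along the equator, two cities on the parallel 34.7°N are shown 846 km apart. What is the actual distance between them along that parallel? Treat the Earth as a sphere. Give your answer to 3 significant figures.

696 km

For Mercator, h = k = sec φ (a conformal cylindrical projection has a single point scale, 1/cos φ).
Along the parallel at 34.7°, map distances are exaggerated by k = sec 34.7° = 1.216.
True distance = 846 / 1.216 = 846 × cos 34.7° ≈ 696 km.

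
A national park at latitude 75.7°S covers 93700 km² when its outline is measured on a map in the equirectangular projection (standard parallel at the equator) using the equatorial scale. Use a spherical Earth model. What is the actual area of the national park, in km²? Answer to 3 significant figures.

23100 km²

In the plate carrée (x = Rλ, y = Rφ), meridians are true-scale (h = 1) and parallels are stretched by k = sec φ.
Areal scale = h·k = 1 × sec φ; at 75.7°, h = 1.000, k = 4.049, so h·k = 4.049.
True area = apparent / (areal scale) = 93700 / 4.049 ≈ 23100 km².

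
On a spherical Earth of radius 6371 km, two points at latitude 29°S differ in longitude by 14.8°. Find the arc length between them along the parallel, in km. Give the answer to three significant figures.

1440 km

Arc length along a parallel = R cos φ · Δλ (with Δλ in radians).
= 6371 × cos 29° × (14.8° × π/180) = 6371 × 0.8746 × 0.2583 ≈ 1440 km.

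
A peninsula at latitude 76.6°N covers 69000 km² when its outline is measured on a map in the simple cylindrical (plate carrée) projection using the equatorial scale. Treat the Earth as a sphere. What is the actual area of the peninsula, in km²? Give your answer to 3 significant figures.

16000 km²

Plate carrée maps x = Rλ, y = Rφ. The meridian scale is h = 1 and the parallel scale is k = 1/cos φ = sec φ.
Areal scale = h·k = 1 × sec φ; at 76.6°, h = 1.000, k = 4.315, so h·k = 4.315.
True area = apparent / (areal scale) = 69000 / 4.315 ≈ 16000 km².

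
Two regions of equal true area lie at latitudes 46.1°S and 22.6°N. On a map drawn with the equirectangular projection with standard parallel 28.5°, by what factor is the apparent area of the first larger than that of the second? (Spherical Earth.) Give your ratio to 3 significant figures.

1.33

The equidistant cylindrical projection with φ₀ = 28.5° has h = 1 (meridians true) and k = cos φ₀ / cos φ along parallels.
Areal scale at 46.1°: h·k = 1.000 × 1.267 = 1.267.
Areal scale at 22.6°: h·k = 1.000 × 0.9519 = 0.9519.
Ratio = 1.267/0.9519 ≈ 1.33.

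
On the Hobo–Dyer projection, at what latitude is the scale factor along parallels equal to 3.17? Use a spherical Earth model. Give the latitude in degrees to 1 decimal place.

75.5°

Hobo–Dyer is a cylindrical equal-area projection with standard parallels at ±37.5°. A cylindrical equal-area projection with standard parallel φ₀ has meridian scale h = cos φ / cos φ₀ and parallel scale k = cos φ₀ / cos φ (so areas are preserved, h·k = 1).
k = cos φ₀ / cos φ = 3.17  ⇒  cos φ = cos 37.5° / 3.17 = 0.2503.
φ = arccos(0.2503) ≈ 75.5°.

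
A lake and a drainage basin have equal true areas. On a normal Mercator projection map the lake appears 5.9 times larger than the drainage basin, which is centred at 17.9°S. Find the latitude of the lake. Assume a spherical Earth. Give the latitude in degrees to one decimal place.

66.9°

On Mercator, (apparent₁)/(apparent₂) = sec²φ₁ / sec²φ₂ when true areas are equal.
cos²φ₂ / cos²φ₁ = 5.9  ⇒  cos φ₁ = cos 17.9° / √5.9 = 0.9516/2.429 = 0.3918.
φ₁ = arccos(0.3918) ≈ 66.9°.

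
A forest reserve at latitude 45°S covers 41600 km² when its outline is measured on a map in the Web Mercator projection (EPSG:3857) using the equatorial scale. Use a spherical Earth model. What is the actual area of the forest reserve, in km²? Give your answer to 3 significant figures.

For Mercator, h = k = sec φ (a conformal cylindrical projection has a single point scale, 1/cos φ).
Areal scale = k² = sec²φ = 1/cos²(45°) = 1/0.7071² = 2.000.
True area = apparent / (areal scale) = 41600 / 2.000 ≈ 20800 km².

20800 km²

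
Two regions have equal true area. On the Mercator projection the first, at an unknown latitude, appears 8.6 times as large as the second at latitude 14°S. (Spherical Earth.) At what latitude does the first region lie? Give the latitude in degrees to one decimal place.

70.7°

On Mercator, (apparent₁)/(apparent₂) = sec²φ₁ / sec²φ₂ when true areas are equal.
cos²φ₂ / cos²φ₁ = 8.6  ⇒  cos φ₁ = cos 14° / √8.6 = 0.9703/2.933 = 0.3309.
φ₁ = arccos(0.3309) ≈ 70.7°.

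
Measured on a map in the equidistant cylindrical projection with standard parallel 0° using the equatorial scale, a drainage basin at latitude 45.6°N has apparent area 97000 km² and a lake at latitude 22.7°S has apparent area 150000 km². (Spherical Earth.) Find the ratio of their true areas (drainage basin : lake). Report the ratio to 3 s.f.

0.490

On the plate carrée, areal scale = h·k = 1 × sec φ, so true area = apparent × cos φ.
True area of drainage basin: 97000 × cos(45.6°) = 97000 × 0.6997 = 67870 km².
True area of lake: 150000 × cos(22.7°) = 150000 × 0.9225 = 138400 km².
Ratio = 67870 / 138400 ≈ 0.490.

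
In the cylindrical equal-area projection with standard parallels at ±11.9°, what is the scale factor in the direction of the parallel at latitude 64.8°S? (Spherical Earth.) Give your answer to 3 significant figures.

For cylindrical equal-area with standard parallel φ₀, h = cos φ / cos φ₀ and k = cos φ₀ / cos φ, so h·k = 1.
k = cos 11.9° / cos 64.8° = 0.9785/0.4258 = 2.298.

2.30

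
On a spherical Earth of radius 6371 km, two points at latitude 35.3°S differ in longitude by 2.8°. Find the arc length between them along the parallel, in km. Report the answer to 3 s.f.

254 km

Arc length along a parallel = R cos φ · Δλ (with Δλ in radians).
= 6371 × cos 35.3° × (2.8° × π/180) = 6371 × 0.8161 × 0.04887 ≈ 254 km.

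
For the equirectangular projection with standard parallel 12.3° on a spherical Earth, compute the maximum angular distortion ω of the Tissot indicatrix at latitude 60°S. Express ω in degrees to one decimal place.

37.7°

With standard parallel φ₀ = 12.3°, the equirectangular projection gives x = Rλ cos φ₀, y = Rφ, so h = 1 and k = cos 12.3° / cos φ.
At 60°: h = 1.000, k = 1.954; principal scales a = 1.954, b = 1.000.
sin(ω/2) = (a − b)/(a + b) = 0.9541/2.954 = 0.3230, so ω = 2 arcsin(0.3230) ≈ 37.7°.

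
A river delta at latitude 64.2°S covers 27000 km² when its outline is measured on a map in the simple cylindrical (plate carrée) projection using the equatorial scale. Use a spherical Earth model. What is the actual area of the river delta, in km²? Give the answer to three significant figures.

11800 km²

Plate carrée maps x = Rλ, y = Rφ. The meridian scale is h = 1 and the parallel scale is k = 1/cos φ = sec φ.
Areal scale = h·k = 1 × sec φ; at 64.2°, h = 1.000, k = 2.298, so h·k = 2.298.
True area = apparent / (areal scale) = 27000 / 2.298 ≈ 11800 km².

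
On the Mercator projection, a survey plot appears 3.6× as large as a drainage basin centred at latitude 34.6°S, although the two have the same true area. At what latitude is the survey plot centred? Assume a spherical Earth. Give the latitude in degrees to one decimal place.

64.3°

Mercator areal scale is sec²φ, so apparent-area ratio = sec²φ₁ / sec²φ₂ = cos²φ₂ / cos²φ₁.
cos²φ₂ / cos²φ₁ = 3.6  ⇒  cos φ₁ = cos 34.6° / √3.6 = 0.8231/1.897 = 0.4338.
φ₁ = arccos(0.4338) ≈ 64.3°.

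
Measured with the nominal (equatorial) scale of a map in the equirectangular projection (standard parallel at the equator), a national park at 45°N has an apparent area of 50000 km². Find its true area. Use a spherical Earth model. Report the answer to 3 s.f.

Plate carrée maps x = Rλ, y = Rφ. The meridian scale is h = 1 and the parallel scale is k = 1/cos φ = sec φ.
Areal scale = h·k = 1 × sec φ; at 45°, h = 1.000, k = 1.414, so h·k = 1.414.
True area = apparent / (areal scale) = 50000 / 1.414 ≈ 35400 km².

35400 km²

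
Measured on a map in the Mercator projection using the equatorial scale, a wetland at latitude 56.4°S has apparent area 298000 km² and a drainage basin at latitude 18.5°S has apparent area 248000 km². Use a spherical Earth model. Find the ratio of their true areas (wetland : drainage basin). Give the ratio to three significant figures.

0.409

On Mercator the areal scale is sec²φ, so true area = apparent × cos²φ.
True area of wetland: 298000 × cos²(56.4°) = 298000 × 0.3062 = 91260 km².
True area of drainage basin: 248000 × cos²(18.5°) = 248000 × 0.8993 = 223000 km².
Ratio = 91260 / 223000 ≈ 0.409.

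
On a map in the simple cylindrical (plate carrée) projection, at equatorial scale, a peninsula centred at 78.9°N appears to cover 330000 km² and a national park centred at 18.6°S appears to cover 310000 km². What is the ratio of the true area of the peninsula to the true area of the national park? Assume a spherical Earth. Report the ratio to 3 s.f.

Plate carrée has h = 1 and k = sec φ, giving areal scale sec φ; true area = (apparent area) · cos φ.
True area of peninsula: 330000 × cos(78.9°) = 330000 × 0.1925 = 63530 km².
True area of national park: 310000 × cos(18.6°) = 310000 × 0.9478 = 293800 km².
Ratio = 63530 / 293800 ≈ 0.216.

0.216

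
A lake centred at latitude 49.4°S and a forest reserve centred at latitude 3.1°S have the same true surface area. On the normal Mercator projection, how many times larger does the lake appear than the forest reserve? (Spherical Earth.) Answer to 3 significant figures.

On Mercator, area is exaggerated by sec²φ = 1/cos²φ.
At 49.4°: sec²(49.4°) = 1/0.6508² = 2.361.
At 3.1°: sec²(3.1°) = 1/0.9985² = 1.003.
Ratio = 2.361/1.003 = cos²(3.1°)/cos²(49.4°) ≈ 2.35.

2.35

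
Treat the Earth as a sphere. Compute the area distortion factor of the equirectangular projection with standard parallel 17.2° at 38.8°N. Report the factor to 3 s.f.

In the equirectangular projection with standard parallel φ₀ = 17.2° (x = Rλ cos φ₀, y = Rφ), meridians are true-scale (h = 1) and the parallel scale is k = cos φ₀ / cos φ.
Areal scale = h·k = 1 × cos φ₀ / cos φ; at 38.8°, h = 1.000, k = 1.226, so h·k = 1.226.

1.23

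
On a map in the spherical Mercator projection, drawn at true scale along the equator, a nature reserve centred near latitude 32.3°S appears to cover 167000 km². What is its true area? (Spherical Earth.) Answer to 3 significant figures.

Mercator is conformal, so the point scale is isotropic: h = k = sec φ = 1/cos φ.
Areal scale = k² = sec²φ = 1/cos²(32.3°) = 1/0.8453² = 1.400.
True area = apparent / (areal scale) = 167000 / 1.400 ≈ 119000 km².

119000 km²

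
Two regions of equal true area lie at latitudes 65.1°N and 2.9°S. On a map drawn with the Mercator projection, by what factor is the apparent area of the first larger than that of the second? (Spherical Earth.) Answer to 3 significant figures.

Mercator is conformal with k = sec φ, so areal scale = k² = sec²φ.
At 65.1°: sec²(65.1°) = 1/0.4210² = 5.641.
At 2.9°: sec²(2.9°) = 1/0.9987² = 1.003.
Ratio = 5.641/1.003 = cos²(2.9°)/cos²(65.1°) ≈ 5.63.

5.63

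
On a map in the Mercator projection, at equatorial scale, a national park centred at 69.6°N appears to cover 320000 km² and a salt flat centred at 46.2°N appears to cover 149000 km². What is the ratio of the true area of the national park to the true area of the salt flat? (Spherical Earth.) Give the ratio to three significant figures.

On Mercator the areal scale is sec²φ, so true area = apparent × cos²φ.
True area of national park: 320000 × cos²(69.6°) = 320000 × 0.1215 = 38880 km².
True area of salt flat: 149000 × cos²(46.2°) = 149000 × 0.4791 = 71380 km².
Ratio = 38880 / 71380 ≈ 0.545.

0.545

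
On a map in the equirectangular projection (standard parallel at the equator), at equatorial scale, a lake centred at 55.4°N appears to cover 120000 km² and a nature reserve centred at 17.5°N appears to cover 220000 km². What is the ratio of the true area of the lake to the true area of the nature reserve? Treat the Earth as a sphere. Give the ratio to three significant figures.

0.325

On the plate carrée, areal scale = h·k = 1 × sec φ, so true area = apparent × cos φ.
True area of lake: 120000 × cos(55.4°) = 120000 × 0.5678 = 68140 km².
True area of nature reserve: 220000 × cos(17.5°) = 220000 × 0.9537 = 209800 km².
Ratio = 68140 / 209800 ≈ 0.325.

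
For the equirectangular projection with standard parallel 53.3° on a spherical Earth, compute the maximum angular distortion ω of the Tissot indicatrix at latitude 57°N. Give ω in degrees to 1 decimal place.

In the equirectangular projection with standard parallel φ₀ = 53.3° (x = Rλ cos φ₀, y = Rφ), meridians are true-scale (h = 1) and the parallel scale is k = cos φ₀ / cos φ.
At 57°: h = 1.000, k = 1.097; principal scales a = 1.097, b = 1.000.
sin(ω/2) = (a − b)/(a + b) = 0.09729/2.097 = 0.04639, so ω = 2 arcsin(0.04639) ≈ 5.3°.

5.3°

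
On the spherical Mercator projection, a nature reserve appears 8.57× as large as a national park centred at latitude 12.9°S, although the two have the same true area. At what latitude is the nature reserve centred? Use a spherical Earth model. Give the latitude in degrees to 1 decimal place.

On Mercator, (apparent₁)/(apparent₂) = sec²φ₁ / sec²φ₂ when true areas are equal.
cos²φ₂ / cos²φ₁ = 8.57  ⇒  cos φ₁ = cos 12.9° / √8.57 = 0.9748/2.927 = 0.3330.
φ₁ = arccos(0.3330) ≈ 70.6°.

70.6°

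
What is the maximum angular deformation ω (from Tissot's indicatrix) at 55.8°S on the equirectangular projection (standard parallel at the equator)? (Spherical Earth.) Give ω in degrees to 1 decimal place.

For the equirectangular projection with φ₀ = 0 (plate carrée), h = 1 along meridians and k = sec φ along parallels.
At 55.8°: h = 1.000, k = 1.779; principal scales a = 1.779, b = 1.000.
sin(ω/2) = (a − b)/(a + b) = 0.7791/2.779 = 0.2803, so ω = 2 arcsin(0.2803) ≈ 32.6°.

32.6°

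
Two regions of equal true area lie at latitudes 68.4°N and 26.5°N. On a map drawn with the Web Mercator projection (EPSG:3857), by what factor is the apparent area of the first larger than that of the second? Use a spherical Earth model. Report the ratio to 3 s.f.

On Mercator, area is exaggerated by sec²φ = 1/cos²φ.
At 68.4°: sec²(68.4°) = 1/0.3681² = 7.379.
At 26.5°: sec²(26.5°) = 1/0.8949² = 1.249.
Ratio = 7.379/1.249 = cos²(26.5°)/cos²(68.4°) ≈ 5.91.

5.91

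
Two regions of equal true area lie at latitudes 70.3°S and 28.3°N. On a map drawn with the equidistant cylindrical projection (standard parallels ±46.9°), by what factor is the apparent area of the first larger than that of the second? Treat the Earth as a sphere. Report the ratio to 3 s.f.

2.61

The equidistant cylindrical projection with φ₀ = 46.9° has h = 1 (meridians true) and k = cos φ₀ / cos φ along parallels.
Areal scale at 70.3°: h·k = 1.000 × 2.027 = 2.027.
Areal scale at 28.3°: h·k = 1.000 × 0.7760 = 0.7760.
Ratio = 2.027/0.7760 ≈ 2.61.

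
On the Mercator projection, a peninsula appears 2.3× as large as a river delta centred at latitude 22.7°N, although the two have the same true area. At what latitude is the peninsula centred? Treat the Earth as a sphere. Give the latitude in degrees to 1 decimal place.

52.5°

On Mercator, (apparent₁)/(apparent₂) = sec²φ₁ / sec²φ₂ when true areas are equal.
cos²φ₂ / cos²φ₁ = 2.3  ⇒  cos φ₁ = cos 22.7° / √2.3 = 0.9225/1.517 = 0.6083.
φ₁ = arccos(0.6083) ≈ 52.5°.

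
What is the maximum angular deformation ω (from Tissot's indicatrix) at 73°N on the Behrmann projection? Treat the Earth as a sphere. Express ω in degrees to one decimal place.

The Behrmann projection is cylindrical equal-area with φ₀ = 30°. For cylindrical equal-area with standard parallel φ₀, h = cos φ / cos φ₀ and k = cos φ₀ / cos φ, so h·k = 1.
At 73°: h = 0.3376, k = 2.962; principal scales a = 2.962, b = 0.3376.
sin(ω/2) = (a − b)/(a + b) = 2.624/3.300 = 0.7954, so ω = 2 arcsin(0.7954) ≈ 105.4°.

105.4°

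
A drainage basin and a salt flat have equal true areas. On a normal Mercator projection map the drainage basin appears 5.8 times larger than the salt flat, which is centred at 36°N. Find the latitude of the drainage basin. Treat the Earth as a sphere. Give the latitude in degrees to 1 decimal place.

70.4°

Mercator areal scale is sec²φ, so apparent-area ratio = sec²φ₁ / sec²φ₂ = cos²φ₂ / cos²φ₁.
cos²φ₂ / cos²φ₁ = 5.8  ⇒  cos φ₁ = cos 36° / √5.8 = 0.8090/2.408 = 0.3359.
φ₁ = arccos(0.3359) ≈ 70.4°.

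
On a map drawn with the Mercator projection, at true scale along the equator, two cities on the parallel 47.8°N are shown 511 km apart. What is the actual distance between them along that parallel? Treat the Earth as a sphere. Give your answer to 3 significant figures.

Mercator is conformal, so the point scale is isotropic: h = k = sec φ = 1/cos φ.
Along the parallel at 47.8°, map distances are exaggerated by k = sec 47.8° = 1.489.
True distance = 511 / 1.489 = 511 × cos 47.8° ≈ 343 km.

343 km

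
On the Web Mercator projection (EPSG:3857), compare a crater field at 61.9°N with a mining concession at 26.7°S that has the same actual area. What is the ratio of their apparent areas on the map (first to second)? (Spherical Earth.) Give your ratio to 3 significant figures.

On Mercator, area is exaggerated by sec²φ = 1/cos²φ.
At 61.9°: sec²(61.9°) = 1/0.4710² = 4.508.
At 26.7°: sec²(26.7°) = 1/0.8934² = 1.253.
Ratio = 4.508/1.253 = cos²(26.7°)/cos²(61.9°) ≈ 3.60.

3.60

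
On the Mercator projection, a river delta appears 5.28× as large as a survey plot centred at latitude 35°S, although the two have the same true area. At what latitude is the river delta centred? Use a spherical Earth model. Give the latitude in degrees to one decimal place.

On Mercator, (apparent₁)/(apparent₂) = sec²φ₁ / sec²φ₂ when true areas are equal.
cos²φ₂ / cos²φ₁ = 5.28  ⇒  cos φ₁ = cos 35° / √5.28 = 0.8192/2.298 = 0.3565.
φ₁ = arccos(0.3565) ≈ 69.1°.

69.1°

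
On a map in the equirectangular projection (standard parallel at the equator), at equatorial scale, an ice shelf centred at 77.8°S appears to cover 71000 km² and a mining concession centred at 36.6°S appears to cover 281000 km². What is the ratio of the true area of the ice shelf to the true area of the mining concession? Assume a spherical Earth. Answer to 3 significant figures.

On the plate carrée, areal scale = h·k = 1 × sec φ, so true area = apparent × cos φ.
True area of ice shelf: 71000 × cos(77.8°) = 71000 × 0.2113 = 15000 km².
True area of mining concession: 281000 × cos(36.6°) = 281000 × 0.8028 = 225600 km².
Ratio = 15000 / 225600 ≈ 0.0665.

0.0665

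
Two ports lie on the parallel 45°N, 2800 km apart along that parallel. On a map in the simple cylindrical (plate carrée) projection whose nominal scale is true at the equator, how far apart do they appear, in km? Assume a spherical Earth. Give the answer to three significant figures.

3960 km

Plate carrée maps x = Rλ, y = Rφ. The meridian scale is h = 1 and the parallel scale is k = 1/cos φ = sec φ.
Along the parallel, k = sec 45° = 1/0.7071 = 1.414.
Map distance = 2800 × 1.414 ≈ 3960 km.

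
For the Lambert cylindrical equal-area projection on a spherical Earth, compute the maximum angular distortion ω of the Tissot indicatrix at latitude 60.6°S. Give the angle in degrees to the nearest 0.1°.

75.4°

The Lambert cylindrical equal-area projection is the cylindrical equal-area projection with its standard parallel at the equator (φ₀ = 0). A cylindrical equal-area projection with standard parallel φ₀ has meridian scale h = cos φ / cos φ₀ and parallel scale k = cos φ₀ / cos φ (so areas are preserved, h·k = 1).
At 60.6°: h = 0.4909, k = 2.037; principal scales a = 2.037, b = 0.4909.
sin(ω/2) = (a − b)/(a + b) = 1.546/2.528 = 0.6116, so ω = 2 arcsin(0.6116) ≈ 75.4°.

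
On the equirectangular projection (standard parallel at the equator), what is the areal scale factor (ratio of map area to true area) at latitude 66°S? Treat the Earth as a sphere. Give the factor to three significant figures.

2.46

For the equirectangular projection with φ₀ = 0 (plate carrée), h = 1 along meridians and k = sec φ along parallels.
Areal scale = h·k = 1 × sec φ; at 66°, h = 1.000, k = 2.459, so h·k = 2.459.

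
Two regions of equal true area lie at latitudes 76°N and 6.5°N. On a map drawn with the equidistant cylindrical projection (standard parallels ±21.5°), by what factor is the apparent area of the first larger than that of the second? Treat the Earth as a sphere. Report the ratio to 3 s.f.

4.11

The equidistant cylindrical projection with φ₀ = 21.5° has h = 1 (meridians true) and k = cos φ₀ / cos φ along parallels.
Areal scale at 76°: h·k = 1.000 × 3.846 = 3.846.
Areal scale at 6.5°: h·k = 1.000 × 0.9364 = 0.9364.
Ratio = 3.846/0.9364 ≈ 4.11.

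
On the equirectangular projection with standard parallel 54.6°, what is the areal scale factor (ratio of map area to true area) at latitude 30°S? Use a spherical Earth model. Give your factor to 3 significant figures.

0.669

The equidistant cylindrical projection with φ₀ = 54.6° has h = 1 (meridians true) and k = cos φ₀ / cos φ along parallels.
Areal scale = h·k = 1 × cos φ₀ / cos φ; at 30°, h = 1.000, k = 0.6689, so h·k = 0.6689.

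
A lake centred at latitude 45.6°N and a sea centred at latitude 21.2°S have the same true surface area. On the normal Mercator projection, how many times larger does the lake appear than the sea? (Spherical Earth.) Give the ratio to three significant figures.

Mercator is conformal with k = sec φ, so areal scale = k² = sec²φ.
At 45.6°: sec²(45.6°) = 1/0.6997² = 2.043.
At 21.2°: sec²(21.2°) = 1/0.9323² = 1.150.
Ratio = 2.043/1.150 = cos²(21.2°)/cos²(45.6°) ≈ 1.78.

1.78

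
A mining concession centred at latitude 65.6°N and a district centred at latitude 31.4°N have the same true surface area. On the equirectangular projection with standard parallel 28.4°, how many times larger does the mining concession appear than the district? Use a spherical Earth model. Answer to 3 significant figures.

2.07

In the equirectangular projection with standard parallel φ₀ = 28.4° (x = Rλ cos φ₀, y = Rφ), meridians are true-scale (h = 1) and the parallel scale is k = cos φ₀ / cos φ.
Areal scale at 65.6°: h·k = 1.000 × 2.129 = 2.129.
Areal scale at 31.4°: h·k = 1.000 × 1.031 = 1.031.
Ratio = 2.129/1.031 ≈ 2.07.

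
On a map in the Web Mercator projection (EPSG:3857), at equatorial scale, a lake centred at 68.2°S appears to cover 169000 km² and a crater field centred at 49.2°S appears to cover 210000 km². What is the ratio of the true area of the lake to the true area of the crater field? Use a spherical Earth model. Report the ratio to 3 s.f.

On Mercator the areal scale is sec²φ, so true area = apparent × cos²φ.
True area of lake: 169000 × cos²(68.2°) = 169000 × 0.1379 = 23310 km².
True area of crater field: 210000 × cos²(49.2°) = 210000 × 0.4270 = 89660 km².
Ratio = 23310 / 89660 ≈ 0.260.

0.260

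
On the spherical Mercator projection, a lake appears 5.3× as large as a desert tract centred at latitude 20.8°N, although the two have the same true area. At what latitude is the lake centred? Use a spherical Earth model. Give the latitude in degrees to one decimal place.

For equal true areas on Mercator, apparent areas scale as sec²φ, so the ratio is cos²φ₂ / cos²φ₁.
cos²φ₂ / cos²φ₁ = 5.3  ⇒  cos φ₁ = cos 20.8° / √5.3 = 0.9348/2.302 = 0.4061.
φ₁ = arccos(0.4061) ≈ 66.0°.

66.0°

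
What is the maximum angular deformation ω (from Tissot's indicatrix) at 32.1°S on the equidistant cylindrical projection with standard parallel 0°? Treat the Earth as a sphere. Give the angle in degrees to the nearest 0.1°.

In the plate carrée (x = Rλ, y = Rφ), meridians are true-scale (h = 1) and parallels are stretched by k = sec φ.
At 32.1°: h = 1.000, k = 1.180; principal scales a = 1.180, b = 1.000.
sin(ω/2) = (a − b)/(a + b) = 0.1805/2.180 = 0.08277, so ω = 2 arcsin(0.08277) ≈ 9.5°.

9.5°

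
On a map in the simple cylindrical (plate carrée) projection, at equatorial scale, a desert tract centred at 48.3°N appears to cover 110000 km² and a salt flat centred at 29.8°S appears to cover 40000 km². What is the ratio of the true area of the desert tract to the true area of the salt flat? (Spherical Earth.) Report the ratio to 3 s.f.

Plate carrée has h = 1 and k = sec φ, giving areal scale sec φ; true area = (apparent area) · cos φ.
True area of desert tract: 110000 × cos(48.3°) = 110000 × 0.6652 = 73180 km².
True area of salt flat: 40000 × cos(29.8°) = 40000 × 0.8678 = 34710 km².
Ratio = 73180 / 34710 ≈ 2.11.

2.11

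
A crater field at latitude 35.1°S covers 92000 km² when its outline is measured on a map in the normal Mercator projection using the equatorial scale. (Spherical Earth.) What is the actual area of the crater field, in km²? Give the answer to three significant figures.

61600 km²

Mercator is conformal, so the point scale is isotropic: h = k = sec φ = 1/cos φ.
Areal scale = k² = sec²φ = 1/cos²(35.1°) = 1/0.8181² = 1.494.
True area = apparent / (areal scale) = 92000 / 1.494 ≈ 61600 km².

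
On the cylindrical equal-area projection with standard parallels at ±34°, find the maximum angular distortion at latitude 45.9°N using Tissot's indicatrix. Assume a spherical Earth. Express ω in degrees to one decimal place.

Cylindrical equal-area (φ₀ = 34°): h = cos φ / cos 34° along meridians, k = cos 34° / cos φ along parallels; h·k = 1.
At 45.9°: h = 0.8394, k = 1.191; principal scales a = 1.191, b = 0.8394.
sin(ω/2) = (a − b)/(a + b) = 0.3519/2.031 = 0.1733, so ω = 2 arcsin(0.1733) ≈ 20.0°.

20.0°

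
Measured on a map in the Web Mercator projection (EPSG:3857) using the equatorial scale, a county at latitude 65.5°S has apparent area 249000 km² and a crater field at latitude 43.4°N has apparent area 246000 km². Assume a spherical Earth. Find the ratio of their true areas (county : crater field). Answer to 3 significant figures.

Mercator's areal exaggeration is sec²φ; hence true area = (apparent area) · cos²φ.
True area of county: 249000 × cos²(65.5°) = 249000 × 0.1720 = 42820 km².
True area of crater field: 246000 × cos²(43.4°) = 246000 × 0.5279 = 129900 km².
Ratio = 42820 / 129900 ≈ 0.330.

0.330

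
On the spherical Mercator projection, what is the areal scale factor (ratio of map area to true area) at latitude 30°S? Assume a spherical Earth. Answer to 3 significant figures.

The Mercator projection is conformal; its linear scale factor is the same in every direction and equals sec φ = 1/cos φ.
Areal scale = k² = sec²φ = 1/cos²(30°) = 1/0.8660² = 1.333.

1.33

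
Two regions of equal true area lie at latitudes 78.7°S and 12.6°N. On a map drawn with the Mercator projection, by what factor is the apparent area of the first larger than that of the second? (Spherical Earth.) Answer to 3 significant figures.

24.8

Mercator is conformal with k = sec φ, so areal scale = k² = sec²φ.
At 78.7°: sec²(78.7°) = 1/0.1959² = 26.05.
At 12.6°: sec²(12.6°) = 1/0.9759² = 1.050.
Ratio = 26.05/1.050 = cos²(12.6°)/cos²(78.7°) ≈ 24.8.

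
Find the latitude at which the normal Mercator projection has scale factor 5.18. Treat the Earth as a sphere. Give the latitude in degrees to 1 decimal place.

78.9°

Mercator scale is k = sec φ = 1/cos φ.
1/cos φ = 5.18  ⇒  cos φ = 0.1931  ⇒  φ = arccos(0.1931) ≈ 78.9°.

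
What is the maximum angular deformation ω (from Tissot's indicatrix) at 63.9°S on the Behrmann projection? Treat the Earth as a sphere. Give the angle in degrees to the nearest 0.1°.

72.3°

Behrmann is a cylindrical equal-area projection with standard parallels at ±30°. Cylindrical equal-area (φ₀ = 30°): h = cos φ / cos 30° along meridians, k = cos 30° / cos φ along parallels; h·k = 1.
At 63.9°: h = 0.5080, k = 1.969; principal scales a = 1.969, b = 0.5080.
sin(ω/2) = (a − b)/(a + b) = 1.461/2.477 = 0.5897, so ω = 2 arcsin(0.5897) ≈ 72.3°.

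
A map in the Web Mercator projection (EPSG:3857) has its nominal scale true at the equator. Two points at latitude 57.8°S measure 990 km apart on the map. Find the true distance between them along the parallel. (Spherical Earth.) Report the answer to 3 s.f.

The Mercator projection is conformal; its linear scale factor is the same in every direction and equals sec φ = 1/cos φ.
Along the parallel at 57.8°, map distances are exaggerated by k = sec 57.8° = 1.877.
True distance = 990 / 1.877 = 990 × cos 57.8° ≈ 528 km.

528 km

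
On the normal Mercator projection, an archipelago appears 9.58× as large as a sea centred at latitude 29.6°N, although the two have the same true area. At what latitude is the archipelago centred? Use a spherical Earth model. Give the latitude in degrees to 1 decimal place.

On Mercator, (apparent₁)/(apparent₂) = sec²φ₁ / sec²φ₂ when true areas are equal.
cos²φ₂ / cos²φ₁ = 9.58  ⇒  cos φ₁ = cos 29.6° / √9.58 = 0.8695/3.095 = 0.2809.
φ₁ = arccos(0.2809) ≈ 73.7°.

73.7°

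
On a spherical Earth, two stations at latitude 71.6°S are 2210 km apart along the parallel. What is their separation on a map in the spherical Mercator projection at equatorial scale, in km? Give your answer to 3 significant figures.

7000 km

For Mercator, h = k = sec φ (a conformal cylindrical projection has a single point scale, 1/cos φ).
Along the parallel, k = sec 71.6° = 1/0.3156 = 3.168.
Map distance = 2210 × 3.168 ≈ 7000 km.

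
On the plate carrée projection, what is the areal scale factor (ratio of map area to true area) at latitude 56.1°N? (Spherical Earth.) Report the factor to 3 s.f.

For the equirectangular projection with φ₀ = 0 (plate carrée), h = 1 along meridians and k = sec φ along parallels.
Areal scale = h·k = 1 × sec φ; at 56.1°, h = 1.000, k = 1.793, so h·k = 1.793.

1.79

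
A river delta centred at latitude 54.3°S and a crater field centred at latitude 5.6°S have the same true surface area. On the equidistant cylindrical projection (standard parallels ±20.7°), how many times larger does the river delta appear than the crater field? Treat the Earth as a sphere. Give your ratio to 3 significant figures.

1.71

The equidistant cylindrical projection with φ₀ = 20.7° has h = 1 (meridians true) and k = cos φ₀ / cos φ along parallels.
Areal scale at 54.3°: h·k = 1.000 × 1.603 = 1.603.
Areal scale at 5.6°: h·k = 1.000 × 0.9399 = 0.9399.
Ratio = 1.603/0.9399 ≈ 1.71.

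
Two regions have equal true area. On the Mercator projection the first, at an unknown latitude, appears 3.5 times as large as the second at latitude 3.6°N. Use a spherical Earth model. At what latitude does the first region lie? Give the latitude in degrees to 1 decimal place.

For equal true areas on Mercator, apparent areas scale as sec²φ, so the ratio is cos²φ₂ / cos²φ₁.
cos²φ₂ / cos²φ₁ = 3.5  ⇒  cos φ₁ = cos 3.6° / √3.5 = 0.9980/1.871 = 0.5335.
φ₁ = arccos(0.5335) ≈ 57.8°.

57.8°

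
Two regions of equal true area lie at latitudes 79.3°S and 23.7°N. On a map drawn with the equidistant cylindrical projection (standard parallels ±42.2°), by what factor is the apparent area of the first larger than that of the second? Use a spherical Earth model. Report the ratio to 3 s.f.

4.93

With standard parallel φ₀ = 42.2°, the equirectangular projection gives x = Rλ cos φ₀, y = Rφ, so h = 1 and k = cos 42.2° / cos φ.
Areal scale at 79.3°: h·k = 1.000 × 3.990 = 3.990.
Areal scale at 23.7°: h·k = 1.000 × 0.8090 = 0.8090.
Ratio = 3.990/0.8090 ≈ 4.93.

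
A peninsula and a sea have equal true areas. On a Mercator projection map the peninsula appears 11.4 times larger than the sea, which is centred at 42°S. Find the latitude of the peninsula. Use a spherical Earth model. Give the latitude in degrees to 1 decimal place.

77.3°

For equal true areas on Mercator, apparent areas scale as sec²φ, so the ratio is cos²φ₂ / cos²φ₁.
cos²φ₂ / cos²φ₁ = 11.4  ⇒  cos φ₁ = cos 42° / √11.4 = 0.7431/3.376 = 0.2201.
φ₁ = arccos(0.2201) ≈ 77.3°.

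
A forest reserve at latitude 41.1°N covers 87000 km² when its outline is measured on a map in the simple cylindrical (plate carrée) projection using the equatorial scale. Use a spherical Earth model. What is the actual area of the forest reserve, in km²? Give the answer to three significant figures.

65600 km²

For the equirectangular projection with φ₀ = 0 (plate carrée), h = 1 along meridians and k = sec φ along parallels.
Areal scale = h·k = 1 × sec φ; at 41.1°, h = 1.000, k = 1.327, so h·k = 1.327.
True area = apparent / (areal scale) = 87000 / 1.327 ≈ 65600 km².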